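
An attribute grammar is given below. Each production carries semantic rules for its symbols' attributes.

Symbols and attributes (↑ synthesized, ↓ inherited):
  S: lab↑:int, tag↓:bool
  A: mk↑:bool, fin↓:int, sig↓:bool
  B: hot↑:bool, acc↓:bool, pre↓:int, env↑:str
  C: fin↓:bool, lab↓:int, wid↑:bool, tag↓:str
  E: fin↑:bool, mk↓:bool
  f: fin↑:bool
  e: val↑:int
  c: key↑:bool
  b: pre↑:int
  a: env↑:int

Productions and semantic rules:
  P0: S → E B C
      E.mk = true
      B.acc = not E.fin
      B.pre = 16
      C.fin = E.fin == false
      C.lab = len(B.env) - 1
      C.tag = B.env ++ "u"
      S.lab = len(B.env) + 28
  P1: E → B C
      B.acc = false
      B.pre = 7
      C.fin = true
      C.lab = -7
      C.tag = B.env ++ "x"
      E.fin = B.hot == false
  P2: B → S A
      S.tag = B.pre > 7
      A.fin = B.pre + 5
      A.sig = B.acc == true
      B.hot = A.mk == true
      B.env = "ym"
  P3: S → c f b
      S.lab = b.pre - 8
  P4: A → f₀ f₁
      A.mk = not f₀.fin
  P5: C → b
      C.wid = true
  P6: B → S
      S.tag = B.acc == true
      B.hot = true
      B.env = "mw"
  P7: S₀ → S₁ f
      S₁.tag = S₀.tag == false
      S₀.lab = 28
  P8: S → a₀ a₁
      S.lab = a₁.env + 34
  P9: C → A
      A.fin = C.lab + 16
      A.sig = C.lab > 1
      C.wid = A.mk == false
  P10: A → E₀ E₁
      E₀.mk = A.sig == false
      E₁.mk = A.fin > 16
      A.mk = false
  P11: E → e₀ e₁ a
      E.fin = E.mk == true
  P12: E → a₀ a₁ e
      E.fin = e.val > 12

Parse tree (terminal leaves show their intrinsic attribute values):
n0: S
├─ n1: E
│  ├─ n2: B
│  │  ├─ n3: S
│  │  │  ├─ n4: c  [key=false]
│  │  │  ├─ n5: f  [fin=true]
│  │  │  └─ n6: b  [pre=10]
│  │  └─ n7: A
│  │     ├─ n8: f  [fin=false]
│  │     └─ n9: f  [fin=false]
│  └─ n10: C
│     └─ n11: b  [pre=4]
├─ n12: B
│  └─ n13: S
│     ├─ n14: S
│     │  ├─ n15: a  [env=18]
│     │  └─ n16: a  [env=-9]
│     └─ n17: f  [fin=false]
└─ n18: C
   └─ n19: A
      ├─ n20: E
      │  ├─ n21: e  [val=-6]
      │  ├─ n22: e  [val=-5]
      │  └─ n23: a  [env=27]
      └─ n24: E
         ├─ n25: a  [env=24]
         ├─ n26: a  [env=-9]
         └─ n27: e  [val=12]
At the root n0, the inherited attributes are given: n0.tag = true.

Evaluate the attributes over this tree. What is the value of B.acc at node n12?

true

1. n0.tag = true  [given at root]
2. n1.mk = true  [true]
3. n2.acc = false  [false]
4. n2.pre = 7  [7]
5. n3.tag = false  [B.pre > 7]
6. n4.key = false  [terminal]
7. n5.fin = true  [terminal]
8. n6.pre = 10  [terminal]
9. n3.lab = 2  [b.pre - 8]
10. n7.fin = 12  [B.pre + 5]
11. n7.sig = false  [B.acc == true]
12. n8.fin = false  [terminal]
13. n9.fin = false  [terminal]
14. n7.mk = true  [not f₀.fin]
15. n2.hot = true  [A.mk == true]
16. n2.env = "ym"  ["ym"]
17. n10.fin = true  [true]
18. n10.lab = -7  [-7]
19. n10.tag = "ymx"  [B.env ++ "x"]
20. n11.pre = 4  [terminal]
21. n10.wid = true  [true]
22. n1.fin = false  [B.hot == false]
23. n12.acc = true  [not E.fin]
24. n12.pre = 16  [16]
25. n13.tag = true  [B.acc == true]
26. n14.tag = false  [S₀.tag == false]
27. n15.env = 18  [terminal]
28. n16.env = -9  [terminal]
29. n14.lab = 25  [a₁.env + 34]
30. n17.fin = false  [terminal]
31. n13.lab = 28  [28]
32. n12.hot = true  [true]
33. n12.env = "mw"  ["mw"]
34. n18.fin = true  [E.fin == false]
35. n18.lab = 1  [len(B.env) - 1]
36. n18.tag = "mwu"  [B.env ++ "u"]
37. n19.fin = 17  [C.lab + 16]
38. n19.sig = false  [C.lab > 1]
39. n20.mk = true  [A.sig == false]
40. n21.val = -6  [terminal]
41. n22.val = -5  [terminal]
42. n23.env = 27  [terminal]
43. n20.fin = true  [E.mk == true]
44. n24.mk = true  [A.fin > 16]
45. n25.env = 24  [terminal]
46. n26.env = -9  [terminal]
47. n27.val = 12  [terminal]
48. n24.fin = false  [e.val > 12]
49. n19.mk = false  [false]
50. n18.wid = true  [A.mk == false]
51. n0.lab = 30  [len(B.env) + 28]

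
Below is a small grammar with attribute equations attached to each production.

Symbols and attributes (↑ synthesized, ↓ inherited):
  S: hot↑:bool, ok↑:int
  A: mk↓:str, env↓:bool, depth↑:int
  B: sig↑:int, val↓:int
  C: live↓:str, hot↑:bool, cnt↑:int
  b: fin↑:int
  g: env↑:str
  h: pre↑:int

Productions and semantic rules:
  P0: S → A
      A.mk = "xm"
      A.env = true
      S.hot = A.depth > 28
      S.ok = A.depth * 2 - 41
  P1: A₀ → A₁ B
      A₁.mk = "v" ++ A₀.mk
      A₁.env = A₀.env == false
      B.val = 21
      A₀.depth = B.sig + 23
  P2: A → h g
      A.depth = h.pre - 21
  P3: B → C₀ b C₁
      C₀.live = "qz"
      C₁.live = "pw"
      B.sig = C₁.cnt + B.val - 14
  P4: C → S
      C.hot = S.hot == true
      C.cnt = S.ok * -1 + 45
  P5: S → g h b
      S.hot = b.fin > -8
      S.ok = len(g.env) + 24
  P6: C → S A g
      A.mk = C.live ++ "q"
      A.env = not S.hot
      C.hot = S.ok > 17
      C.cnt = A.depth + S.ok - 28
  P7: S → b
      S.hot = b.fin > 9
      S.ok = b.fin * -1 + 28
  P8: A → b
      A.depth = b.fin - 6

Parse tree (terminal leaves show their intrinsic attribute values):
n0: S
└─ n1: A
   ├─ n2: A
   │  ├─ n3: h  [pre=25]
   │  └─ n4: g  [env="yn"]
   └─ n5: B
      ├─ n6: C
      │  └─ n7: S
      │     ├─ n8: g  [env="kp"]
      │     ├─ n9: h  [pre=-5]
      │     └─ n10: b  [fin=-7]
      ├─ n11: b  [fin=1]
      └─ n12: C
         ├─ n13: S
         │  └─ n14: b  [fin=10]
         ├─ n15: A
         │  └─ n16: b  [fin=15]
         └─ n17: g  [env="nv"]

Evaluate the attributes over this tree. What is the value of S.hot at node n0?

true

1. n1.mk = "xm"  ["xm"]
2. n1.env = true  [true]
3. n2.mk = "vxm"  ["v" ++ A₀.mk]
4. n2.env = false  [A₀.env == false]
5. n3.pre = 25  [terminal]
6. n4.env = "yn"  [terminal]
7. n2.depth = 4  [h.pre - 21]
8. n5.val = 21  [21]
9. n6.live = "qz"  ["qz"]
10. n8.env = "kp"  [terminal]
11. n9.pre = -5  [terminal]
12. n10.fin = -7  [terminal]
13. n7.hot = true  [b.fin > -8]
14. n7.ok = 26  [len(g.env) + 24]
15. n6.hot = true  [S.hot == true]
16. n6.cnt = 19  [S.ok * -1 + 45]
17. n11.fin = 1  [terminal]
18. n12.live = "pw"  ["pw"]
19. n14.fin = 10  [terminal]
20. n13.hot = true  [b.fin > 9]
21. n13.ok = 18  [b.fin * -1 + 28]
22. n15.mk = "pwq"  [C.live ++ "q"]
23. n15.env = false  [not S.hot]
24. n16.fin = 15  [terminal]
25. n15.depth = 9  [b.fin - 6]
26. n17.env = "nv"  [terminal]
27. n12.hot = true  [S.ok > 17]
28. n12.cnt = -1  [A.depth + S.ok - 28]
29. n5.sig = 6  [C₁.cnt + B.val - 14]
30. n1.depth = 29  [B.sig + 23]
31. n0.hot = true  [A.depth > 28]
32. n0.ok = 17  [A.depth * 2 - 41]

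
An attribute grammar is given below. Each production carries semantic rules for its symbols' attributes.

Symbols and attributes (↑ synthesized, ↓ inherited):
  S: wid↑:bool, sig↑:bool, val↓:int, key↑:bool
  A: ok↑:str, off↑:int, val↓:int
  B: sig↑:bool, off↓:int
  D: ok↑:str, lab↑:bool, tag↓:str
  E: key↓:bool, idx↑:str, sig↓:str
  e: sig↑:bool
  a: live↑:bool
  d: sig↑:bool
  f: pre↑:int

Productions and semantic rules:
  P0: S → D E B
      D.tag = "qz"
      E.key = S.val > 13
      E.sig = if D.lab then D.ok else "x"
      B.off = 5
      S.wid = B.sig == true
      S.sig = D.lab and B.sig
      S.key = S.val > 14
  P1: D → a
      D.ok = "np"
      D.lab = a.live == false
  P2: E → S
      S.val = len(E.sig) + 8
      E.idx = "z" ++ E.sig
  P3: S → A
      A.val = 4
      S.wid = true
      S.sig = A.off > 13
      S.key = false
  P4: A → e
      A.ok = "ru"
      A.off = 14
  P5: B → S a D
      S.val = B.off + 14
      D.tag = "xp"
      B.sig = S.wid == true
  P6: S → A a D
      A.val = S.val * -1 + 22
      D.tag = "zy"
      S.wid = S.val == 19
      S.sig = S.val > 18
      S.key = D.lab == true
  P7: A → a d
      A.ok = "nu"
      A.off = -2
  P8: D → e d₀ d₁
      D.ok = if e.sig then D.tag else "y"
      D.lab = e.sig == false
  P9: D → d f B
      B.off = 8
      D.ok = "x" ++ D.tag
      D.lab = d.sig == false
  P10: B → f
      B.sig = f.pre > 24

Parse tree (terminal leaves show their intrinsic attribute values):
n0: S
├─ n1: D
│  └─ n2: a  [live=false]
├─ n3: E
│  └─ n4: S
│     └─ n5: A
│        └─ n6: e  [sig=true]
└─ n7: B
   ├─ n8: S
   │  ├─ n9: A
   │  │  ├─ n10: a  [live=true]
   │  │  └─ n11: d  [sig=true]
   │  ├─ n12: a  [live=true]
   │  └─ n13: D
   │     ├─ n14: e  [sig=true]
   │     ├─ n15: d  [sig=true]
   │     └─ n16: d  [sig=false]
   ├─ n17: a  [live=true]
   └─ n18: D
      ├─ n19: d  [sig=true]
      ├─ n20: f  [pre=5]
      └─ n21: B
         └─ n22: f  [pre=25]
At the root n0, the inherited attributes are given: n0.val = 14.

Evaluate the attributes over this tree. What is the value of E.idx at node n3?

"znp"

1. n0.val = 14  [given at root]
2. n1.tag = "qz"  ["qz"]
3. n2.live = false  [terminal]
4. n1.ok = "np"  ["np"]
5. n1.lab = true  [a.live == false]
6. n3.key = true  [S.val > 13]
7. n3.sig = "np"  [if D.lab then D.ok else "x"]
8. n4.val = 10  [len(E.sig) + 8]
9. n5.val = 4  [4]
10. n6.sig = true  [terminal]
11. n5.ok = "ru"  ["ru"]
12. n5.off = 14  [14]
13. n4.wid = true  [true]
14. n4.sig = true  [A.off > 13]
15. n4.key = false  [false]
16. n3.idx = "znp"  ["z" ++ E.sig]
17. n7.off = 5  [5]
18. n8.val = 19  [B.off + 14]
19. n9.val = 3  [S.val * -1 + 22]
20. n10.live = true  [terminal]
21. n11.sig = true  [terminal]
22. n9.ok = "nu"  ["nu"]
23. n9.off = -2  [-2]
24. n12.live = true  [terminal]
25. n13.tag = "zy"  ["zy"]
26. n14.sig = true  [terminal]
27. n15.sig = true  [terminal]
28. n16.sig = false  [terminal]
29. n13.ok = "zy"  [if e.sig then D.tag else "y"]
30. n13.lab = false  [e.sig == false]
31. n8.wid = true  [S.val == 19]
32. n8.sig = true  [S.val > 18]
33. n8.key = false  [D.lab == true]
34. n17.live = true  [terminal]
35. n18.tag = "xp"  ["xp"]
36. n19.sig = true  [terminal]
37. n20.pre = 5  [terminal]
38. n21.off = 8  [8]
39. n22.pre = 25  [terminal]
40. n21.sig = true  [f.pre > 24]
41. n18.ok = "xxp"  ["x" ++ D.tag]
42. n18.lab = false  [d.sig == false]
43. n7.sig = true  [S.wid == true]
44. n0.wid = true  [B.sig == true]
45. n0.sig = true  [D.lab and B.sig]
46. n0.key = false  [S.val > 14]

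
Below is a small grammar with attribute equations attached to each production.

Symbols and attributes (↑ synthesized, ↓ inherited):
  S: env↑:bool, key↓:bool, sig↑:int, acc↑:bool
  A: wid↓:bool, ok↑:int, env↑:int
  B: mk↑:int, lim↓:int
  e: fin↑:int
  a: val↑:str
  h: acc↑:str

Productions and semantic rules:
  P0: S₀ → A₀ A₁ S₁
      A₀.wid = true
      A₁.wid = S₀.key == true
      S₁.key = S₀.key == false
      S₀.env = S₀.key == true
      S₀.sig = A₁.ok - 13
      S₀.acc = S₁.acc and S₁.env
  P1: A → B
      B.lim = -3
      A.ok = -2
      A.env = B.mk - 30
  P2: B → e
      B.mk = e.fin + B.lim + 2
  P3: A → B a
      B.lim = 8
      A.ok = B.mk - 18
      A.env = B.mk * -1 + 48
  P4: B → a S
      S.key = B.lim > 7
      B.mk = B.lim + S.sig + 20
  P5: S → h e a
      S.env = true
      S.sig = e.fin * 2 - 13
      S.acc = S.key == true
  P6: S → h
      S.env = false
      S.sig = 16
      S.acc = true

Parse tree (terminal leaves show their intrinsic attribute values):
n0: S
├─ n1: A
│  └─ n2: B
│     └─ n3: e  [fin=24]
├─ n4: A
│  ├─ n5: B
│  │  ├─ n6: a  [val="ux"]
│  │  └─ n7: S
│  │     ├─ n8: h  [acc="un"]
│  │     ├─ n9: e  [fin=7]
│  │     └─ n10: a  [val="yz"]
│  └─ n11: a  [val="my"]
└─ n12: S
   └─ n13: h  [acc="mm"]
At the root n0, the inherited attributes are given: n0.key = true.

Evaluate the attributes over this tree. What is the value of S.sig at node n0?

-2

1. n0.key = true  [given at root]
2. n1.wid = true  [true]
3. n2.lim = -3  [-3]
4. n3.fin = 24  [terminal]
5. n2.mk = 23  [e.fin + B.lim + 2]
6. n1.ok = -2  [-2]
7. n1.env = -7  [B.mk - 30]
8. n4.wid = true  [S₀.key == true]
9. n5.lim = 8  [8]
10. n6.val = "ux"  [terminal]
11. n7.key = true  [B.lim > 7]
12. n8.acc = "un"  [terminal]
13. n9.fin = 7  [terminal]
14. n10.val = "yz"  [terminal]
15. n7.env = true  [true]
16. n7.sig = 1  [e.fin * 2 - 13]
17. n7.acc = true  [S.key == true]
18. n5.mk = 29  [B.lim + S.sig + 20]
19. n11.val = "my"  [terminal]
20. n4.ok = 11  [B.mk - 18]
21. n4.env = 19  [B.mk * -1 + 48]
22. n12.key = false  [S₀.key == false]
23. n13.acc = "mm"  [terminal]
24. n12.env = false  [false]
25. n12.sig = 16  [16]
26. n12.acc = true  [true]
27. n0.env = true  [S₀.key == true]
28. n0.sig = -2  [A₁.ok - 13]
29. n0.acc = false  [S₁.acc and S₁.env]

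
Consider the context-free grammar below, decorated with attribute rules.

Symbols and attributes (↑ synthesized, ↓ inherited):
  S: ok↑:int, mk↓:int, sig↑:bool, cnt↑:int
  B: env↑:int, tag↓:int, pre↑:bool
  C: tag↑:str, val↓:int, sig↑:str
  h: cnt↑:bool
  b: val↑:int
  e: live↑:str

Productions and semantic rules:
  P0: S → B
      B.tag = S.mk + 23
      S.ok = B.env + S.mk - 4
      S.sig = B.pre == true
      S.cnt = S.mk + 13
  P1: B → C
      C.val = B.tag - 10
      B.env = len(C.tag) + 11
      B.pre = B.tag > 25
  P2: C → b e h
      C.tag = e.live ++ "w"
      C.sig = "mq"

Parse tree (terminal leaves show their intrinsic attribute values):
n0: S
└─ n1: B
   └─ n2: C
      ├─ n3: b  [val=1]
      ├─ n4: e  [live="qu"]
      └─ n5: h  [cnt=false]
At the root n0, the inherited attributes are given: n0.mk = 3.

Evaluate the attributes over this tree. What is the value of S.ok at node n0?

13

1. n0.mk = 3  [given at root]
2. n1.tag = 26  [S.mk + 23]
3. n2.val = 16  [B.tag - 10]
4. n3.val = 1  [terminal]
5. n4.live = "qu"  [terminal]
6. n5.cnt = false  [terminal]
7. n2.tag = "quw"  [e.live ++ "w"]
8. n2.sig = "mq"  ["mq"]
9. n1.env = 14  [len(C.tag) + 11]
10. n1.pre = true  [B.tag > 25]
11. n0.ok = 13  [B.env + S.mk - 4]
12. n0.sig = true  [B.pre == true]
13. n0.cnt = 16  [S.mk + 13]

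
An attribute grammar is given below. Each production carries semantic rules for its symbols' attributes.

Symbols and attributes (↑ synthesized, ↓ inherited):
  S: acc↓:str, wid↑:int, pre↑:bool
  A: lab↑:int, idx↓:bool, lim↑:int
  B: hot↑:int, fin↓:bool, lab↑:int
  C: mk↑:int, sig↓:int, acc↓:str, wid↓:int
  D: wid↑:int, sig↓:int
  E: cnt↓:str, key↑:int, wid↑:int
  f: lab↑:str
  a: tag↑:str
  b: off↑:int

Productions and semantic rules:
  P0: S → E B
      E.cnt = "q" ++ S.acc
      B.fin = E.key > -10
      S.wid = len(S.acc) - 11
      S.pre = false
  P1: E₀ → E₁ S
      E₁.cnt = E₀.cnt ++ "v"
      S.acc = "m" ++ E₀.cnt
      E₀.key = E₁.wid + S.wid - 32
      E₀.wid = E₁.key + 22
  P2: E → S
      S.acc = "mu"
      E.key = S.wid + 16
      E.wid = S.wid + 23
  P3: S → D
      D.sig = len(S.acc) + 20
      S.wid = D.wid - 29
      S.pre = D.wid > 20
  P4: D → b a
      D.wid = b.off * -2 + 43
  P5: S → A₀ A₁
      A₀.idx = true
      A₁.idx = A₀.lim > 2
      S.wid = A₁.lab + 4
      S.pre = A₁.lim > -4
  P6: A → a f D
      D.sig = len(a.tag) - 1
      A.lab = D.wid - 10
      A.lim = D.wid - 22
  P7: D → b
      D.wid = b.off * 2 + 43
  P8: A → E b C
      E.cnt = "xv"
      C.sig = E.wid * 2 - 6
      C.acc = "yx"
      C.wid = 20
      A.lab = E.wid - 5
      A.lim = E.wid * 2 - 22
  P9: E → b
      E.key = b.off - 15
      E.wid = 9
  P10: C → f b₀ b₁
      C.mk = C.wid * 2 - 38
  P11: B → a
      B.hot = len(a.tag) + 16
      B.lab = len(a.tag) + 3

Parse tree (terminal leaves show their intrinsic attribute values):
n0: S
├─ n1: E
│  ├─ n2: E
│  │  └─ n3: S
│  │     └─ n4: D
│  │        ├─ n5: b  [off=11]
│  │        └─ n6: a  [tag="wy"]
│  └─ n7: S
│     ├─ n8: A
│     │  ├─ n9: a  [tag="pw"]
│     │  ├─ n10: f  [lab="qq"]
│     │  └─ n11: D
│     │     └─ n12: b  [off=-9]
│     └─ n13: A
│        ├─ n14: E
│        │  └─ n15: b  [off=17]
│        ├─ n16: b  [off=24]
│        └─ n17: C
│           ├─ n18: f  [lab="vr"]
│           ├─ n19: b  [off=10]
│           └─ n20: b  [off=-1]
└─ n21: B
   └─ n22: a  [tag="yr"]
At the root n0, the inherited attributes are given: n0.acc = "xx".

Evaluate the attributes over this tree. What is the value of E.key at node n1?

-9

1. n0.acc = "xx"  [given at root]
2. n1.cnt = "qxx"  ["q" ++ S.acc]
3. n2.cnt = "qxxv"  [E₀.cnt ++ "v"]
4. n3.acc = "mu"  ["mu"]
5. n4.sig = 22  [len(S.acc) + 20]
6. n5.off = 11  [terminal]
7. n6.tag = "wy"  [terminal]
8. n4.wid = 21  [b.off * -2 + 43]
9. n3.wid = -8  [D.wid - 29]
10. n3.pre = true  [D.wid > 20]
11. n2.key = 8  [S.wid + 16]
12. n2.wid = 15  [S.wid + 23]
13. n7.acc = "mqxx"  ["m" ++ E₀.cnt]
14. n8.idx = true  [true]
15. n9.tag = "pw"  [terminal]
16. n10.lab = "qq"  [terminal]
17. n11.sig = 1  [len(a.tag) - 1]
18. n12.off = -9  [terminal]
19. n11.wid = 25  [b.off * 2 + 43]
20. n8.lab = 15  [D.wid - 10]
21. n8.lim = 3  [D.wid - 22]
22. n13.idx = true  [A₀.lim > 2]
23. n14.cnt = "xv"  ["xv"]
24. n15.off = 17  [terminal]
25. n14.key = 2  [b.off - 15]
26. n14.wid = 9  [9]
27. n16.off = 24  [terminal]
28. n17.sig = 12  [E.wid * 2 - 6]
29. n17.acc = "yx"  ["yx"]
30. n17.wid = 20  [20]
31. n18.lab = "vr"  [terminal]
32. n19.off = 10  [terminal]
33. n20.off = -1  [terminal]
34. n17.mk = 2  [C.wid * 2 - 38]
35. n13.lab = 4  [E.wid - 5]
36. n13.lim = -4  [E.wid * 2 - 22]
37. n7.wid = 8  [A₁.lab + 4]
38. n7.pre = false  [A₁.lim > -4]
39. n1.key = -9  [E₁.wid + S.wid - 32]
40. n1.wid = 30  [E₁.key + 22]
41. n21.fin = true  [E.key > -10]
42. n22.tag = "yr"  [terminal]
43. n21.hot = 18  [len(a.tag) + 16]
44. n21.lab = 5  [len(a.tag) + 3]
45. n0.wid = -9  [len(S.acc) - 11]
46. n0.pre = false  [false]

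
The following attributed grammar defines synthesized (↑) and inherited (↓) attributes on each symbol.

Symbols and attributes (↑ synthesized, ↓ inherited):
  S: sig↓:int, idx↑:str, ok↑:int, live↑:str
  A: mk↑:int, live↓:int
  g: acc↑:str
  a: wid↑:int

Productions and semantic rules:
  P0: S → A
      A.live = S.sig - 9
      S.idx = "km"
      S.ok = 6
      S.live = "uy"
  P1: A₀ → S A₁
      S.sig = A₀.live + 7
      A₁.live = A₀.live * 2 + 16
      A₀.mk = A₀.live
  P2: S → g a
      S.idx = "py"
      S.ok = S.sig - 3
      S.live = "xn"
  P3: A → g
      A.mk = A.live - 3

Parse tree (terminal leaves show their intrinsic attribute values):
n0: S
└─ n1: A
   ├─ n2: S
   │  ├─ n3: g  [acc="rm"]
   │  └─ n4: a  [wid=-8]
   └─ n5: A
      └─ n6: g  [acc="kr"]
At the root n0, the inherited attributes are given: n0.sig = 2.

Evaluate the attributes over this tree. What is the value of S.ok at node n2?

-3

1. n0.sig = 2  [given at root]
2. n1.live = -7  [S.sig - 9]
3. n2.sig = 0  [A₀.live + 7]
4. n3.acc = "rm"  [terminal]
5. n4.wid = -8  [terminal]
6. n2.idx = "py"  ["py"]
7. n2.ok = -3  [S.sig - 3]
8. n2.live = "xn"  ["xn"]
9. n5.live = 2  [A₀.live * 2 + 16]
10. n6.acc = "kr"  [terminal]
11. n5.mk = -1  [A.live - 3]
12. n1.mk = -7  [A₀.live]
13. n0.idx = "km"  ["km"]
14. n0.ok = 6  [6]
15. n0.live = "uy"  ["uy"]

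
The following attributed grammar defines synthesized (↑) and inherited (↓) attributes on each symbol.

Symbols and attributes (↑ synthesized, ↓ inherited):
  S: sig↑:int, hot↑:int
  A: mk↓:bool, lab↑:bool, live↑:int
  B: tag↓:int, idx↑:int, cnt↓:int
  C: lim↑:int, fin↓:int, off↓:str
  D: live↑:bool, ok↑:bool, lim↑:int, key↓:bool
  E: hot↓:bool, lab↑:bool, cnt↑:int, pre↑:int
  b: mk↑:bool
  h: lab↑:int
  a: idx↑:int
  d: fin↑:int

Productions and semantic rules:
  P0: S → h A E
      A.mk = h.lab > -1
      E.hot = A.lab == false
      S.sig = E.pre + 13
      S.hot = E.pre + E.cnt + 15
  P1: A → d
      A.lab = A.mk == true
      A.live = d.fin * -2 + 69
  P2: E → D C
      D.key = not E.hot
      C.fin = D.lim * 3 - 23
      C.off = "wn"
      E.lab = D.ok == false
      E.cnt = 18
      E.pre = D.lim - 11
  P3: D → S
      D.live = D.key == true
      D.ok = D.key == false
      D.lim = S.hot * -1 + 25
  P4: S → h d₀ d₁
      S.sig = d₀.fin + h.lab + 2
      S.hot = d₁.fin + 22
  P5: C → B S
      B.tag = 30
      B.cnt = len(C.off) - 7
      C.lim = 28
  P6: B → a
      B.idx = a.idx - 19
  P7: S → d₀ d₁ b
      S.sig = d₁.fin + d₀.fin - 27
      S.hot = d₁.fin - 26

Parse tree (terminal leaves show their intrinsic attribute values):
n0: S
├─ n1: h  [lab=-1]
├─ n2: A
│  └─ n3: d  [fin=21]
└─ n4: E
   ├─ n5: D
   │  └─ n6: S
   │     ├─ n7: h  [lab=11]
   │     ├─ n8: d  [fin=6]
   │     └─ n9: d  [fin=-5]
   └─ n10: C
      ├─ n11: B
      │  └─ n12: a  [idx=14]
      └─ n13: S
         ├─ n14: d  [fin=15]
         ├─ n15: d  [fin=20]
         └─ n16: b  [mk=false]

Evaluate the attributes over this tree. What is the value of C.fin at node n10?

1. n1.lab = -1  [terminal]
2. n2.mk = false  [h.lab > -1]
3. n3.fin = 21  [terminal]
4. n2.lab = false  [A.mk == true]
5. n2.live = 27  [d.fin * -2 + 69]
6. n4.hot = true  [A.lab == false]
7. n5.key = false  [not E.hot]
8. n7.lab = 11  [terminal]
9. n8.fin = 6  [terminal]
10. n9.fin = -5  [terminal]
11. n6.sig = 19  [d₀.fin + h.lab + 2]
12. n6.hot = 17  [d₁.fin + 22]
13. n5.live = false  [D.key == true]
14. n5.ok = true  [D.key == false]
15. n5.lim = 8  [S.hot * -1 + 25]
16. n10.fin = 1  [D.lim * 3 - 23]
17. n10.off = "wn"  ["wn"]
18. n11.tag = 30  [30]
19. n11.cnt = -5  [len(C.off) - 7]
20. n12.idx = 14  [terminal]
21. n11.idx = -5  [a.idx - 19]
22. n14.fin = 15  [terminal]
23. n15.fin = 20  [terminal]
24. n16.mk = false  [terminal]
25. n13.sig = 8  [d₁.fin + d₀.fin - 27]
26. n13.hot = -6  [d₁.fin - 26]
27. n10.lim = 28  [28]
28. n4.lab = false  [D.ok == false]
29. n4.cnt = 18  [18]
30. n4.pre = -3  [D.lim - 11]
31. n0.sig = 10  [E.pre + 13]
32. n0.hot = 30  [E.pre + E.cnt + 15]

1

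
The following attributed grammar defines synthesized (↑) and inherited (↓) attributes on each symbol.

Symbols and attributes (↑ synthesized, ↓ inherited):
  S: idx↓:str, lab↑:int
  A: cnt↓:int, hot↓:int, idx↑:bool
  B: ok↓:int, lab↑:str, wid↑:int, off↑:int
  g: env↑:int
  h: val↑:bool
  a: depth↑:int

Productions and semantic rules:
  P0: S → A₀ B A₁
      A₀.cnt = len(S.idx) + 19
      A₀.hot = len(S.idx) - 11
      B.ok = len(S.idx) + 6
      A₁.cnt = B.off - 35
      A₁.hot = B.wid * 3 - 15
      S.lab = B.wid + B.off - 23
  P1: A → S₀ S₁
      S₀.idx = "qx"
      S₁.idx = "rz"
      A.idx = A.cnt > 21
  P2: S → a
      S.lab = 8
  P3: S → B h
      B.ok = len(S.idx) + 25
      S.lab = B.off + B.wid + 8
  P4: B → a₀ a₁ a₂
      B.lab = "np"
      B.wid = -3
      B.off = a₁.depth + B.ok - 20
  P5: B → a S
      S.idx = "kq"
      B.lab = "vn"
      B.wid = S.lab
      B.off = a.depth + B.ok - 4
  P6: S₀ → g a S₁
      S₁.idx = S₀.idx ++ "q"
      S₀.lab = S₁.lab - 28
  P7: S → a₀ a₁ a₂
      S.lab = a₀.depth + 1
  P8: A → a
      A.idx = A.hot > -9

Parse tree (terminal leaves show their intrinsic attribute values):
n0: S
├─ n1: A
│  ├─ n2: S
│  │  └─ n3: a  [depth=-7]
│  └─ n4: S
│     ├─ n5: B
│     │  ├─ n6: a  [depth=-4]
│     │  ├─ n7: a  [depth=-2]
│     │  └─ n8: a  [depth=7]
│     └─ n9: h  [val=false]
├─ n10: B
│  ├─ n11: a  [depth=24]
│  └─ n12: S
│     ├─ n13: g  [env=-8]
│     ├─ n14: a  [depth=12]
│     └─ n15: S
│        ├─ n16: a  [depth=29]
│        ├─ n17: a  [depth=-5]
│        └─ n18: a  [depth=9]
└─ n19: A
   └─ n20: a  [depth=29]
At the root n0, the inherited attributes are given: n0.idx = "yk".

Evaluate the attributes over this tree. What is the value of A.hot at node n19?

-9

1. n0.idx = "yk"  [given at root]
2. n1.cnt = 21  [len(S.idx) + 19]
3. n1.hot = -9  [len(S.idx) - 11]
4. n2.idx = "qx"  ["qx"]
5. n3.depth = -7  [terminal]
6. n2.lab = 8  [8]
7. n4.idx = "rz"  ["rz"]
8. n5.ok = 27  [len(S.idx) + 25]
9. n6.depth = -4  [terminal]
10. n7.depth = -2  [terminal]
11. n8.depth = 7  [terminal]
12. n5.lab = "np"  ["np"]
13. n5.wid = -3  [-3]
14. n5.off = 5  [a₁.depth + B.ok - 20]
15. n9.val = false  [terminal]
16. n4.lab = 10  [B.off + B.wid + 8]
17. n1.idx = false  [A.cnt > 21]
18. n10.ok = 8  [len(S.idx) + 6]
19. n11.depth = 24  [terminal]
20. n12.idx = "kq"  ["kq"]
21. n13.env = -8  [terminal]
22. n14.depth = 12  [terminal]
23. n15.idx = "kqq"  [S₀.idx ++ "q"]
24. n16.depth = 29  [terminal]
25. n17.depth = -5  [terminal]
26. n18.depth = 9  [terminal]
27. n15.lab = 30  [a₀.depth + 1]
28. n12.lab = 2  [S₁.lab - 28]
29. n10.lab = "vn"  ["vn"]
30. n10.wid = 2  [S.lab]
31. n10.off = 28  [a.depth + B.ok - 4]
32. n19.cnt = -7  [B.off - 35]
33. n19.hot = -9  [B.wid * 3 - 15]
34. n20.depth = 29  [terminal]
35. n19.idx = false  [A.hot > -9]
36. n0.lab = 7  [B.wid + B.off - 23]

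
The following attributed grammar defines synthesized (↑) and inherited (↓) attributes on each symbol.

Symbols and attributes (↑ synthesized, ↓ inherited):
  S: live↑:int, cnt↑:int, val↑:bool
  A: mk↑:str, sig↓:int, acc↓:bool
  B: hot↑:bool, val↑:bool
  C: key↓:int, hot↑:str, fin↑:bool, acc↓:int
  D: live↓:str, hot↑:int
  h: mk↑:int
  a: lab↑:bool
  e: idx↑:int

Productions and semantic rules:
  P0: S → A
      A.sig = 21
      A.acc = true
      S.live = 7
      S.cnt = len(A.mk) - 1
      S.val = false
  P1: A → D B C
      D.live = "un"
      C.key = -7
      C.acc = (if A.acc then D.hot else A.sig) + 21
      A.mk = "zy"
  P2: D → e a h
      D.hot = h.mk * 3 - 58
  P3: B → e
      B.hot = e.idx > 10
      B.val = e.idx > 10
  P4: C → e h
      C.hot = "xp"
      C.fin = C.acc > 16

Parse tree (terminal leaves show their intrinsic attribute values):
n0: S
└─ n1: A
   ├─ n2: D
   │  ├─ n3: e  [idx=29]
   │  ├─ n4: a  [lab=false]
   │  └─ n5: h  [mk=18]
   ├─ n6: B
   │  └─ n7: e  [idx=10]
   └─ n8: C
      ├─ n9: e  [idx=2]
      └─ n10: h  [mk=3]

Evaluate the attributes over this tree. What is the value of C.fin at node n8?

true

1. n1.sig = 21  [21]
2. n1.acc = true  [true]
3. n2.live = "un"  ["un"]
4. n3.idx = 29  [terminal]
5. n4.lab = false  [terminal]
6. n5.mk = 18  [terminal]
7. n2.hot = -4  [h.mk * 3 - 58]
8. n7.idx = 10  [terminal]
9. n6.hot = false  [e.idx > 10]
10. n6.val = false  [e.idx > 10]
11. n8.key = -7  [-7]
12. n8.acc = 17  [(if A.acc then D.hot else A.sig) + 21]
13. n9.idx = 2  [terminal]
14. n10.mk = 3  [terminal]
15. n8.hot = "xp"  ["xp"]
16. n8.fin = true  [C.acc > 16]
17. n1.mk = "zy"  ["zy"]
18. n0.live = 7  [7]
19. n0.cnt = 1  [len(A.mk) - 1]
20. n0.val = false  [false]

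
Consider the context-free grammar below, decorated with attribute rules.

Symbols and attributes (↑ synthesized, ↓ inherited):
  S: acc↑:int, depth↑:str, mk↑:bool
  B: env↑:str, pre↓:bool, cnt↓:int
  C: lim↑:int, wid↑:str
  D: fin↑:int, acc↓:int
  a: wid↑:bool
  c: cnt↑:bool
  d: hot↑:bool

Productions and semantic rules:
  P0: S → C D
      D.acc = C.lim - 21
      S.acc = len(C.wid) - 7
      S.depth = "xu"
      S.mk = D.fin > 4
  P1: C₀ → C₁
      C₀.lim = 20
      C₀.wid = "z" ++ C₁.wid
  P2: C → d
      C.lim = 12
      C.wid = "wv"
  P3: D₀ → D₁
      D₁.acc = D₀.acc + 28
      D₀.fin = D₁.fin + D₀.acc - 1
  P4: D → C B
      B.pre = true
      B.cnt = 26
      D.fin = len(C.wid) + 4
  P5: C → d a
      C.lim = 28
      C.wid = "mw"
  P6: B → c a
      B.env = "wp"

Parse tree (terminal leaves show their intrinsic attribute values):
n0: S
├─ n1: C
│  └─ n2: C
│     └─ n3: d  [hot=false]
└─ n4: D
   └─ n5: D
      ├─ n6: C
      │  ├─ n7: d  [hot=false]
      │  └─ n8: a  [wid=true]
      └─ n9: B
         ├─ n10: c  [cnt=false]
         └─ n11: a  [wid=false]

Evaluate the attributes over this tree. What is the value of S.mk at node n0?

false

1. n3.hot = false  [terminal]
2. n2.lim = 12  [12]
3. n2.wid = "wv"  ["wv"]
4. n1.lim = 20  [20]
5. n1.wid = "zwv"  ["z" ++ C₁.wid]
6. n4.acc = -1  [C.lim - 21]
7. n5.acc = 27  [D₀.acc + 28]
8. n7.hot = false  [terminal]
9. n8.wid = true  [terminal]
10. n6.lim = 28  [28]
11. n6.wid = "mw"  ["mw"]
12. n9.pre = true  [true]
13. n9.cnt = 26  [26]
14. n10.cnt = false  [terminal]
15. n11.wid = false  [terminal]
16. n9.env = "wp"  ["wp"]
17. n5.fin = 6  [len(C.wid) + 4]
18. n4.fin = 4  [D₁.fin + D₀.acc - 1]
19. n0.acc = -4  [len(C.wid) - 7]
20. n0.depth = "xu"  ["xu"]
21. n0.mk = false  [D.fin > 4]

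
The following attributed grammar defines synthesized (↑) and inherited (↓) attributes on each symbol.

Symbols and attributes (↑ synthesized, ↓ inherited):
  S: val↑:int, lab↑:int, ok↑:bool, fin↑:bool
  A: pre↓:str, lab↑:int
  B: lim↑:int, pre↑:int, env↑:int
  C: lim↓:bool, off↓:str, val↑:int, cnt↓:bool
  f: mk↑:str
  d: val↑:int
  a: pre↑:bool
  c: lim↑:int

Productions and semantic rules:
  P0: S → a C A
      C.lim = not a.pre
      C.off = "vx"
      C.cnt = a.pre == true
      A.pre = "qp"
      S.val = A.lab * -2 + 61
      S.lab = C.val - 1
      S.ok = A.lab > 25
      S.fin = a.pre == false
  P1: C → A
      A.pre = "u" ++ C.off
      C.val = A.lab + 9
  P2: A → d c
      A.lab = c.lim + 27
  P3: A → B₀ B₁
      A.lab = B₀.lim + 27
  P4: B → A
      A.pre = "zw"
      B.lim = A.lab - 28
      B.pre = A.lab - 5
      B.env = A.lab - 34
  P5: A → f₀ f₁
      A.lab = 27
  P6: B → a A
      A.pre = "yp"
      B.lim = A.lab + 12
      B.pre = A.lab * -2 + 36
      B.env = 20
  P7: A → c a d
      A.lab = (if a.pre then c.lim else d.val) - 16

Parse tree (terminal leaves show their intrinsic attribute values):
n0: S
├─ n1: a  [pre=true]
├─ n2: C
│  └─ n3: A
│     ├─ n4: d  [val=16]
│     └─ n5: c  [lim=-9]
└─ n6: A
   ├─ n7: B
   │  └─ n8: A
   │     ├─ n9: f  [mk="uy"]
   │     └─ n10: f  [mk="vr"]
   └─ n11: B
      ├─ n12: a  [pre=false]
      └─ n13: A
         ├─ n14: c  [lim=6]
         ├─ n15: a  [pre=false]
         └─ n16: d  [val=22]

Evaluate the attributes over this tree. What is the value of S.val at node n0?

1. n1.pre = true  [terminal]
2. n2.lim = false  [not a.pre]
3. n2.off = "vx"  ["vx"]
4. n2.cnt = true  [a.pre == true]
5. n3.pre = "uvx"  ["u" ++ C.off]
6. n4.val = 16  [terminal]
7. n5.lim = -9  [terminal]
8. n3.lab = 18  [c.lim + 27]
9. n2.val = 27  [A.lab + 9]
10. n6.pre = "qp"  ["qp"]
11. n8.pre = "zw"  ["zw"]
12. n9.mk = "uy"  [terminal]
13. n10.mk = "vr"  [terminal]
14. n8.lab = 27  [27]
15. n7.lim = -1  [A.lab - 28]
16. n7.pre = 22  [A.lab - 5]
17. n7.env = -7  [A.lab - 34]
18. n12.pre = false  [terminal]
19. n13.pre = "yp"  ["yp"]
20. n14.lim = 6  [terminal]
21. n15.pre = false  [terminal]
22. n16.val = 22  [terminal]
23. n13.lab = 6  [(if a.pre then c.lim else d.val) - 16]
24. n11.lim = 18  [A.lab + 12]
25. n11.pre = 24  [A.lab * -2 + 36]
26. n11.env = 20  [20]
27. n6.lab = 26  [B₀.lim + 27]
28. n0.val = 9  [A.lab * -2 + 61]
29. n0.lab = 26  [C.val - 1]
30. n0.ok = true  [A.lab > 25]
31. n0.fin = false  [a.pre == false]

9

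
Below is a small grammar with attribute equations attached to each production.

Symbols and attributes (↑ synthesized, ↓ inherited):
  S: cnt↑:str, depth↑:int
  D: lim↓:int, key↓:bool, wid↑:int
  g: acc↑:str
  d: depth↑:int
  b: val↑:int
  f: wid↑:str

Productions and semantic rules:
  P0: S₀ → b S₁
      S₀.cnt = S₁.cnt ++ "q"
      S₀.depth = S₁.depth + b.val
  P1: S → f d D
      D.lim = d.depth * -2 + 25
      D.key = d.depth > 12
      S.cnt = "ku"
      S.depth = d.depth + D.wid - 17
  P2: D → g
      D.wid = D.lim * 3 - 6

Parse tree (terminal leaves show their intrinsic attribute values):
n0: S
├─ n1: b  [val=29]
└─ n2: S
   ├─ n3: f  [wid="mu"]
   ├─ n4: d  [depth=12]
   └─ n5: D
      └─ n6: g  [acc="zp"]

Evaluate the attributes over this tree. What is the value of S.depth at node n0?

1. n1.val = 29  [terminal]
2. n3.wid = "mu"  [terminal]
3. n4.depth = 12  [terminal]
4. n5.lim = 1  [d.depth * -2 + 25]
5. n5.key = false  [d.depth > 12]
6. n6.acc = "zp"  [terminal]
7. n5.wid = -3  [D.lim * 3 - 6]
8. n2.cnt = "ku"  ["ku"]
9. n2.depth = -8  [d.depth + D.wid - 17]
10. n0.cnt = "kuq"  [S₁.cnt ++ "q"]
11. n0.depth = 21  [S₁.depth + b.val]

21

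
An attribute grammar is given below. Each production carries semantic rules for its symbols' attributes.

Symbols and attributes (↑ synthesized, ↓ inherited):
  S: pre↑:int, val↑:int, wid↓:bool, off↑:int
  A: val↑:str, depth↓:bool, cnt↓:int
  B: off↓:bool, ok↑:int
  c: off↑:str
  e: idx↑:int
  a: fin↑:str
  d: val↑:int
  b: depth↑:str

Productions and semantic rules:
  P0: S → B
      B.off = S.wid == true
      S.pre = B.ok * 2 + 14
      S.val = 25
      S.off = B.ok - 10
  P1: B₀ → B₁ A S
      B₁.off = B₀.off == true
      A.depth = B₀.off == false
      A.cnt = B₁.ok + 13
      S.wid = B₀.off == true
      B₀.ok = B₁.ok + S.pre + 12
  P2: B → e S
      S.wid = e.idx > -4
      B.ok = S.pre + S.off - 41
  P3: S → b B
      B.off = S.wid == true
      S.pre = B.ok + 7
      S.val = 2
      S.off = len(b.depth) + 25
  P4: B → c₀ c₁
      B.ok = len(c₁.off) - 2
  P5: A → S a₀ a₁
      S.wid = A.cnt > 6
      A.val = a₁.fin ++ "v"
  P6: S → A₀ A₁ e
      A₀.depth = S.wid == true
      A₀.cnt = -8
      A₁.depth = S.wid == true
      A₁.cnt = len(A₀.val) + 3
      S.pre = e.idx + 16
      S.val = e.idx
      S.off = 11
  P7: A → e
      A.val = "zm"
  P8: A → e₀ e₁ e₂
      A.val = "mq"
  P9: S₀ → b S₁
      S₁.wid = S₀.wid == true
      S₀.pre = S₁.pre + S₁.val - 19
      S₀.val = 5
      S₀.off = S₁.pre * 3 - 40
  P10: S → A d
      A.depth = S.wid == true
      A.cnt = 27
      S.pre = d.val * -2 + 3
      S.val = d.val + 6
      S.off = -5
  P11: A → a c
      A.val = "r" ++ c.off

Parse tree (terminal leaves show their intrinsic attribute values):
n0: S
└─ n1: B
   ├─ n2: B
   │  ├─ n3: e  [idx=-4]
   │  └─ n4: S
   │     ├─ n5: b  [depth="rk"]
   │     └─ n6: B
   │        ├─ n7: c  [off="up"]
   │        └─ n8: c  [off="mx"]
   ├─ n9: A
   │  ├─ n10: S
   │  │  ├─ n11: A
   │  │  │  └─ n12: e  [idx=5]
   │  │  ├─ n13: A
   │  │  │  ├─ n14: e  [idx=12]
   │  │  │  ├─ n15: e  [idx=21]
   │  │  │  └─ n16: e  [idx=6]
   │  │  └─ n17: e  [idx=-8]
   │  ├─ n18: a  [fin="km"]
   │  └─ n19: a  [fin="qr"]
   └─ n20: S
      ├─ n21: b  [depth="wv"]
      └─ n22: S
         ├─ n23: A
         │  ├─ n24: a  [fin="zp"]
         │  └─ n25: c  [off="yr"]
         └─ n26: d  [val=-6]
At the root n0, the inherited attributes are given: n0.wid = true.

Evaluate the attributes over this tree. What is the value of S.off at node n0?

1. n0.wid = true  [given at root]
2. n1.off = true  [S.wid == true]
3. n2.off = true  [B₀.off == true]
4. n3.idx = -4  [terminal]
5. n4.wid = false  [e.idx > -4]
6. n5.depth = "rk"  [terminal]
7. n6.off = false  [S.wid == true]
8. n7.off = "up"  [terminal]
9. n8.off = "mx"  [terminal]
10. n6.ok = 0  [len(c₁.off) - 2]
11. n4.pre = 7  [B.ok + 7]
12. n4.val = 2  [2]
13. n4.off = 27  [len(b.depth) + 25]
14. n2.ok = -7  [S.pre + S.off - 41]
15. n9.depth = false  [B₀.off == false]
16. n9.cnt = 6  [B₁.ok + 13]
17. n10.wid = false  [A.cnt > 6]
18. n11.depth = false  [S.wid == true]
19. n11.cnt = -8  [-8]
20. n12.idx = 5  [terminal]
21. n11.val = "zm"  ["zm"]
22. n13.depth = false  [S.wid == true]
23. n13.cnt = 5  [len(A₀.val) + 3]
24. n14.idx = 12  [terminal]
25. n15.idx = 21  [terminal]
26. n16.idx = 6  [terminal]
27. n13.val = "mq"  ["mq"]
28. n17.idx = -8  [terminal]
29. n10.pre = 8  [e.idx + 16]
30. n10.val = -8  [e.idx]
31. n10.off = 11  [11]
32. n18.fin = "km"  [terminal]
33. n19.fin = "qr"  [terminal]
34. n9.val = "qrv"  [a₁.fin ++ "v"]
35. n20.wid = true  [B₀.off == true]
36. n21.depth = "wv"  [terminal]
37. n22.wid = true  [S₀.wid == true]
38. n23.depth = true  [S.wid == true]
39. n23.cnt = 27  [27]
40. n24.fin = "zp"  [terminal]
41. n25.off = "yr"  [terminal]
42. n23.val = "ryr"  ["r" ++ c.off]
43. n26.val = -6  [terminal]
44. n22.pre = 15  [d.val * -2 + 3]
45. n22.val = 0  [d.val + 6]
46. n22.off = -5  [-5]
47. n20.pre = -4  [S₁.pre + S₁.val - 19]
48. n20.val = 5  [5]
49. n20.off = 5  [S₁.pre * 3 - 40]
50. n1.ok = 1  [B₁.ok + S.pre + 12]
51. n0.pre = 16  [B.ok * 2 + 14]
52. n0.val = 25  [25]
53. n0.off = -9  [B.ok - 10]

-9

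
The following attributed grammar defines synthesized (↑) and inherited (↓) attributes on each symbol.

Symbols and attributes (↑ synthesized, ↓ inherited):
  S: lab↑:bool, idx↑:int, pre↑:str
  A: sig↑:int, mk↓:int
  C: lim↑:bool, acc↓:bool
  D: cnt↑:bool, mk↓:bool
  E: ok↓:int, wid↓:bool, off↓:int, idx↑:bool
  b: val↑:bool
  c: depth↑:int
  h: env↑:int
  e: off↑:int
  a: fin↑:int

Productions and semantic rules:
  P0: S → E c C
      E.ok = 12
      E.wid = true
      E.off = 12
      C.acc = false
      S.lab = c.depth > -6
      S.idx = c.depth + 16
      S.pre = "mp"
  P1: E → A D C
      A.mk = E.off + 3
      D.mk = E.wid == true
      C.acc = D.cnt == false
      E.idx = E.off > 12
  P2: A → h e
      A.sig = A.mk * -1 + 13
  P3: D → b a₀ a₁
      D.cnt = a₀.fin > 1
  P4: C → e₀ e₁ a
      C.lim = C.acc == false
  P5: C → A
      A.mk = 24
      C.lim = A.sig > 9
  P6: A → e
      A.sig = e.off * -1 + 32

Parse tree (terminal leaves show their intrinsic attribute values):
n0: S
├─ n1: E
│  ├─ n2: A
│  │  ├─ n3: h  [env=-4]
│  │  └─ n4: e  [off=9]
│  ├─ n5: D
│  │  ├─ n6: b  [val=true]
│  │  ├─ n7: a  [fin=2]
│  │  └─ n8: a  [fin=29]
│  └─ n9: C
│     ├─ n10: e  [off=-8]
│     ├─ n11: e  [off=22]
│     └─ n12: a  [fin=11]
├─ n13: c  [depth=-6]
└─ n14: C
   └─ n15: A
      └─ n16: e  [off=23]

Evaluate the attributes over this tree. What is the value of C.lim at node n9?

true

1. n1.ok = 12  [12]
2. n1.wid = true  [true]
3. n1.off = 12  [12]
4. n2.mk = 15  [E.off + 3]
5. n3.env = -4  [terminal]
6. n4.off = 9  [terminal]
7. n2.sig = -2  [A.mk * -1 + 13]
8. n5.mk = true  [E.wid == true]
9. n6.val = true  [terminal]
10. n7.fin = 2  [terminal]
11. n8.fin = 29  [terminal]
12. n5.cnt = true  [a₀.fin > 1]
13. n9.acc = false  [D.cnt == false]
14. n10.off = -8  [terminal]
15. n11.off = 22  [terminal]
16. n12.fin = 11  [terminal]
17. n9.lim = true  [C.acc == false]
18. n1.idx = false  [E.off > 12]
19. n13.depth = -6  [terminal]
20. n14.acc = false  [false]
21. n15.mk = 24  [24]
22. n16.off = 23  [terminal]
23. n15.sig = 9  [e.off * -1 + 32]
24. n14.lim = false  [A.sig > 9]
25. n0.lab = false  [c.depth > -6]
26. n0.idx = 10  [c.depth + 16]
27. n0.pre = "mp"  ["mp"]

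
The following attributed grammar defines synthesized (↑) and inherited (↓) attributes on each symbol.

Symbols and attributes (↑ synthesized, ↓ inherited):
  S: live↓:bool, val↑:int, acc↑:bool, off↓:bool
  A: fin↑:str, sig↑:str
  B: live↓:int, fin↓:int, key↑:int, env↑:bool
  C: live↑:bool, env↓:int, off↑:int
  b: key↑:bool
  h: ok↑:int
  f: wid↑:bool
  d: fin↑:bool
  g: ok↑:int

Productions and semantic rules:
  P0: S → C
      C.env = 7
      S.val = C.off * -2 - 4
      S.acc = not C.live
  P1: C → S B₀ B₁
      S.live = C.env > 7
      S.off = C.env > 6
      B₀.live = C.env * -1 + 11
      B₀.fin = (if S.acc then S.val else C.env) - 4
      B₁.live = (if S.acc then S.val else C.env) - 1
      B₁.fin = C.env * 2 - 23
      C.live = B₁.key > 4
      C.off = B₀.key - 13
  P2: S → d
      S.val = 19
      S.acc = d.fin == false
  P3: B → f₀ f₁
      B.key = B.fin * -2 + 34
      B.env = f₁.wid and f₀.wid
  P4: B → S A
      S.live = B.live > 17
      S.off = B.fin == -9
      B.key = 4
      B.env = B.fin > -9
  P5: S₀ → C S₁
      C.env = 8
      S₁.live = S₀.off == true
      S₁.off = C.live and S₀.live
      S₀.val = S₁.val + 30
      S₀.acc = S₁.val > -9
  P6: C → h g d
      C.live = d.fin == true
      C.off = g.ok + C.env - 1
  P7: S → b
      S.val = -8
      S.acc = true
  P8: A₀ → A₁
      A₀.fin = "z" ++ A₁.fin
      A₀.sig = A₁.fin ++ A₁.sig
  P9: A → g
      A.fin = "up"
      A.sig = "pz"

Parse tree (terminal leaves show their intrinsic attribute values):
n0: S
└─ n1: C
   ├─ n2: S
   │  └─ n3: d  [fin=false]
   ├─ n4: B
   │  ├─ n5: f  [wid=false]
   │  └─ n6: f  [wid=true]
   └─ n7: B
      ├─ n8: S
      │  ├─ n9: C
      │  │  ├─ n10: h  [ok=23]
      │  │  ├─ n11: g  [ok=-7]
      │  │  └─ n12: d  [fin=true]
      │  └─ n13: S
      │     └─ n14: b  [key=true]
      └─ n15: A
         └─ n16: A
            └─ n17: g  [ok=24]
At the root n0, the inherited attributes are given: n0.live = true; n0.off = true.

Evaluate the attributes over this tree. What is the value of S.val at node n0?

1. n0.live = true  [given at root]
2. n0.off = true  [given at root]
3. n1.env = 7  [7]
4. n2.live = false  [C.env > 7]
5. n2.off = true  [C.env > 6]
6. n3.fin = false  [terminal]
7. n2.val = 19  [19]
8. n2.acc = true  [d.fin == false]
9. n4.live = 4  [C.env * -1 + 11]
10. n4.fin = 15  [(if S.acc then S.val else C.env) - 4]
11. n5.wid = false  [terminal]
12. n6.wid = true  [terminal]
13. n4.key = 4  [B.fin * -2 + 34]
14. n4.env = false  [f₁.wid and f₀.wid]
15. n7.live = 18  [(if S.acc then S.val else C.env) - 1]
16. n7.fin = -9  [C.env * 2 - 23]
17. n8.live = true  [B.live > 17]
18. n8.off = true  [B.fin == -9]
19. n9.env = 8  [8]
20. n10.ok = 23  [terminal]
21. n11.ok = -7  [terminal]
22. n12.fin = true  [terminal]
23. n9.live = true  [d.fin == true]
24. n9.off = 0  [g.ok + C.env - 1]
25. n13.live = true  [S₀.off == true]
26. n13.off = true  [C.live and S₀.live]
27. n14.key = true  [terminal]
28. n13.val = -8  [-8]
29. n13.acc = true  [true]
30. n8.val = 22  [S₁.val + 30]
31. n8.acc = true  [S₁.val > -9]
32. n17.ok = 24  [terminal]
33. n16.fin = "up"  ["up"]
34. n16.sig = "pz"  ["pz"]
35. n15.fin = "zup"  ["z" ++ A₁.fin]
36. n15.sig = "uppz"  [A₁.fin ++ A₁.sig]
37. n7.key = 4  [4]
38. n7.env = false  [B.fin > -9]
39. n1.live = false  [B₁.key > 4]
40. n1.off = -9  [B₀.key - 13]
41. n0.val = 14  [C.off * -2 - 4]
42. n0.acc = true  [not C.live]

14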